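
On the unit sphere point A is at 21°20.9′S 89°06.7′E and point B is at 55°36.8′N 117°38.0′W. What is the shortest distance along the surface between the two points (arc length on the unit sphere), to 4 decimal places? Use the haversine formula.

2.4499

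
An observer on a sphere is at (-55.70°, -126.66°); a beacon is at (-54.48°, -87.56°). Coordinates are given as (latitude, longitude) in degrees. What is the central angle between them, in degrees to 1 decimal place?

Let φ₁ = -0.9721 rad, φ₂ = -0.9509 rad, and Δλ = 0.6824 rad.
cos c = sin φ₁ sin φ₂ + cos φ₁ cos φ₂ cos Δλ = (-0.8261)(-0.8139) + (0.5635)(0.5810)(0.7760) = 0.92645,
so c = arccos(0.92645) = 0.38593 rad.
So the angular separation is 22.1°.

22.1°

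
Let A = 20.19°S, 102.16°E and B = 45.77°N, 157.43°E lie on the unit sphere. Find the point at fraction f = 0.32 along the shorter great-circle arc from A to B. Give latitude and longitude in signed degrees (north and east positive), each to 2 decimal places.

The central angle between A and B is δ = 1.4448 rad.
With f = 0.32, the slerp weights are sin((1−f)δ)/sin δ = 0.8385 and sin(fδ)/sin δ = 0.4496.
Weighted sum of the unit vectors: (0.8385)·(-0.1977,0.9175,-0.3451) + (0.4496)·(-0.6441,0.2677,0.7165) = (-0.4554, 0.8897, 0.0328).
Converting back: φ = atan2(z, √(x²+y²)) = 1.88°, λ = atan2(y, x) = 117.10°.

1.88°, 117.10°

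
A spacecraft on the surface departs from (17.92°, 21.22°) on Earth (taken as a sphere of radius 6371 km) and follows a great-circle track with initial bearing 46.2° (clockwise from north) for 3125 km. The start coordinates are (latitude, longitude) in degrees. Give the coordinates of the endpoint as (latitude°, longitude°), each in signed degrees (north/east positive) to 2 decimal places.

Angular distance δ = d/R = 3125/6371 = 0.49050 rad; initial bearing θ = 0.8063 rad.
sin φ₂ = sin φ₁ cos δ + cos φ₁ sin δ cos θ = (0.3077)(0.8821) + (0.9515)(0.4711)(0.6921) = 0.5816, so φ₂ = 35.57°.
Δλ = atan2(sin θ sin δ cos φ₁, cos δ − sin φ₁ sin φ₂) = atan2(0.3235, 0.7031) = 24.707°.
λ₂ = 21.220° + 24.707° = 45.93°.

35.57°, 45.93°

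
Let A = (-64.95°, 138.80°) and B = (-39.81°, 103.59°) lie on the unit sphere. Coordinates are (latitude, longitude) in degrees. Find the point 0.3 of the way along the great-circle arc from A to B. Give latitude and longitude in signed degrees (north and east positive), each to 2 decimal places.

The central angle between A and B is δ = 0.5628 rad.
With f = 0.3, the slerp weights are sin((1−f)δ)/sin δ = 0.7194 and sin(fδ)/sin δ = 0.3149.
Weighted sum of the unit vectors: (0.7194)·(-0.3186,0.2789,-0.9059) + (0.3149)·(-0.1805,0.7467,-0.6402) = (-0.2860, 0.4358, -0.8534).
Converting back: φ = atan2(z, √(x²+y²)) = -58.58°, λ = atan2(y, x) = 123.28°.

-58.58°, 123.28°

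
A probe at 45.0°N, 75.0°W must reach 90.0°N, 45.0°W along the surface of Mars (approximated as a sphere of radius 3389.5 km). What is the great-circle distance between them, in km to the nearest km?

2662 km

With latitudes φ₁ = 45.000°, φ₂ = 90.000° and longitude difference Δλ = 30.000°:
cos c = sin φ₁ sin φ₂ + cos φ₁ cos φ₂ cos Δλ = (0.7071)(1.0000) + (0.7071)(0.0000)(0.8660) = 0.70711,
so c = arccos(0.70711) = 0.78540 rad.
Distance = R·c = 3389.5 × 0.7854 ≈ 2662 km.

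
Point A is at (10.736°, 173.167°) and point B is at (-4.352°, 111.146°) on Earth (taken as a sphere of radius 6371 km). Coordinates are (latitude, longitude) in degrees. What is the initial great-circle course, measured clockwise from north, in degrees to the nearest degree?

260°

With φ₁ = 0.1874, φ₂ = -0.0760, Δλ = -1.0825 rad, the forward-azimuth formula gives
θ = atan2( sin Δλ cos φ₂ , cos φ₁ sin φ₂ − sin φ₁ cos φ₂ cos Δλ ) = atan2(-0.8806, -0.1617) = -100.41°.
Adding 360° brings this into [0°, 360°): 260°.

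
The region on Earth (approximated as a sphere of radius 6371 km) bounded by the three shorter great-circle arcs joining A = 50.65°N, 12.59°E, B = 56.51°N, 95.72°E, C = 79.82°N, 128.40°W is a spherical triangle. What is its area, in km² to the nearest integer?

Side lengths (central angles): a = 0.7215, b = 0.8311, c = 0.8138 rad; semiperimeter s = 1.1832.
By l'Huilier's theorem, tan(E/4) = √[tan(s/2) tan((s−a)/2) tan((s−b)/2) tan((s−c)/2)], giving spherical excess E = 0.2893 rad.
Area = E·R² = 0.2893 × (6371)² ≈ 11741348 km².

11741348 km²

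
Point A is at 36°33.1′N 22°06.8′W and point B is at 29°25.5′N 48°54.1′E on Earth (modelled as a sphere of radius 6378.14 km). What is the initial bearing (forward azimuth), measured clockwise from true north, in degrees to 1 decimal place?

Δλ = 71.015° = 1.2394 rad.
y = sin Δλ · cos φ₂ = (0.9456)(0.8710) = 0.8236
x = cos φ₁ sin φ₂ − sin φ₁ cos φ₂ cos Δλ = (0.8033)(0.4913) − (0.5955)(0.8710)(0.3253) = 0.2259
θ = atan2(y, x) = 74.66°, so the bearing is 74.7°.

74.7°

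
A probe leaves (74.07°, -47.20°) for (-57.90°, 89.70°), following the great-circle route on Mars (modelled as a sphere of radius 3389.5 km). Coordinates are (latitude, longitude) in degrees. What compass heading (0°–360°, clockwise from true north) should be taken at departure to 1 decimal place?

68.8°

Δλ = 136.900° = 2.3894 rad.
y = sin Δλ · cos φ₂ = (0.6833)(0.5314) = 0.3631
x = cos φ₁ sin φ₂ − sin φ₁ cos φ₂ cos Δλ = (0.2745)(-0.8471) − (0.9616)(0.5314)(-0.7302) = 0.1406
θ = atan2(y, x) = 68.83°, so the bearing is 68.8°.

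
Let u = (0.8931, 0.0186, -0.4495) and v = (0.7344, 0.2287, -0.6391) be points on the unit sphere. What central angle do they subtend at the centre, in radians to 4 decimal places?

u·v = 0.9474; |u| = 1.0000, |v| = 1.0000.
cos θ = (u·v)/(|u||v|) = 0.9474, so θ = 0.3259 rad.

0.3259 rad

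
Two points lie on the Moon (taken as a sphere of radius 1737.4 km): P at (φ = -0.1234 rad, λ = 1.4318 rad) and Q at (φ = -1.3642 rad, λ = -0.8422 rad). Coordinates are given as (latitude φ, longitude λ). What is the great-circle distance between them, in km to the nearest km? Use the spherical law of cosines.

2749 km

Let φ₁ = -0.1234 rad, φ₂ = -1.3642 rad, and Δλ = -2.2740 rad.
cos c = sin φ₁ sin φ₂ + cos φ₁ cos φ₂ cos Δλ = (-0.1231)(-0.9787) + (0.9924)(0.2051)(-0.6467) = -0.01117,
so c = arccos(-0.01117) = 1.58197 rad.
Distance = R·c = 1737.4 × 1.5820 ≈ 2749 km.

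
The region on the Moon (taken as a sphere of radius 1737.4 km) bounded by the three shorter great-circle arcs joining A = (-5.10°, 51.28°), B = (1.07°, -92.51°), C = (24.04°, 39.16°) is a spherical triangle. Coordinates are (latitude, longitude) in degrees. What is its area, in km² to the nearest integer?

3528512 km²

Side lengths (central angles): a = 2.2136, b = 0.5488, c = 2.5068 rad; semiperimeter s = 2.6346.
By l'Huilier's theorem, tan(E/4) = √[tan(s/2) tan((s−a)/2) tan((s−b)/2) tan((s−c)/2)], giving spherical excess E = 1.1689 rad.
Area = E·R² = 1.1689 × (1737.4)² ≈ 3528512 km².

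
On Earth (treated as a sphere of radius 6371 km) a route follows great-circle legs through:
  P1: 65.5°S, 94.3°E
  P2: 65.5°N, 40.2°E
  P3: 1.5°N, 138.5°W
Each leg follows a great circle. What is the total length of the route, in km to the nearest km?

27759 km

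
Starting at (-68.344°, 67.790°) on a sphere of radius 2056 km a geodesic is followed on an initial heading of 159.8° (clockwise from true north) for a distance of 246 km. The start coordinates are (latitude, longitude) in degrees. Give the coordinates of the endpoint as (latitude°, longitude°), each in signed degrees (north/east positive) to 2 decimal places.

-74.60°, 76.72°

Angular distance δ = d/R = 246/2056 = 0.11965 rad; initial bearing θ = 2.7890 rad.
sin φ₂ = sin φ₁ cos δ + cos φ₁ sin δ cos θ = (-0.9294)(0.9929) + (0.3690)(0.1194)(-0.9385) = -0.9641, so φ₂ = -74.60°.
Δλ = atan2(sin θ sin δ cos φ₁, cos δ − sin φ₁ sin φ₂) = atan2(0.0152, 0.0968) = 8.931°.
λ₂ = 67.790° + 8.931° = 76.72°.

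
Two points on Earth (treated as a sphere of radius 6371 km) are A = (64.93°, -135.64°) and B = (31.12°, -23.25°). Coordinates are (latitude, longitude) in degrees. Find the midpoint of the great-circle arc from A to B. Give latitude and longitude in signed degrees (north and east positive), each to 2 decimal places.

60.72°, -52.67°

The central angle between A and B is δ = 1.2345 rad.
With f = 0.5, the slerp weights are sin((1−f)δ)/sin δ = 0.6131 and sin(fδ)/sin δ = 0.6131.
Weighted sum of the unit vectors: (0.6131)·(-0.3029,-0.2963,0.9058) + (0.6131)·(0.7866,-0.3379,0.5168) = (0.2965, -0.3889, 0.8723).
Converting back: φ = atan2(z, √(x²+y²)) = 60.72°, λ = atan2(y, x) = -52.67°.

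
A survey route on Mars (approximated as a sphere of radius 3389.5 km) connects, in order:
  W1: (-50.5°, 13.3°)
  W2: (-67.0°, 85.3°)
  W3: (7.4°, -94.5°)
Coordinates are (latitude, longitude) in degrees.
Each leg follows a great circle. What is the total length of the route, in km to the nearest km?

Leg W1→W2: central angle 0.6647 rad, distance 2253.1 km.
Leg W2→W3: central angle 2.1014 rad, distance 7122.6 km.
Total: 2253.1 + 7122.6 ≈ 9376 km.

9376 km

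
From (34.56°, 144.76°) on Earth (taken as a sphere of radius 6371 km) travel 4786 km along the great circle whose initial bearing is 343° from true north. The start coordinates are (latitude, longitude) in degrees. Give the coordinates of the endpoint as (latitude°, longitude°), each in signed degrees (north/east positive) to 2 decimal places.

72.20°, 104.01°

Angular distance δ = d/R = 4786/6371 = 0.75122 rad; initial bearing θ = 5.9865 rad.
sin φ₂ = sin φ₁ cos δ + cos φ₁ sin δ cos θ = (0.5673)(0.7309) + (0.8235)(0.6825)(0.9563) = 0.9521, so φ₂ = 72.20°.
Δλ = atan2(sin θ sin δ cos φ₁, cos δ − sin φ₁ sin φ₂) = atan2(-0.1643, 0.1908) = -40.746°.
λ₂ = 144.760° − 40.746° = 104.01°.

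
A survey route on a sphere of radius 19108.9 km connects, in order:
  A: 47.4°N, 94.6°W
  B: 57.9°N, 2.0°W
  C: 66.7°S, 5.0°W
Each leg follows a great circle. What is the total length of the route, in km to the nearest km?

Leg A→B: central angle 0.9182 rad, distance 17545.9 km.
Leg B→C: central angle 2.1750 rad, distance 41562.4 km.
Total: 17545.9 + 41562.4 ≈ 59108 km.

59108 km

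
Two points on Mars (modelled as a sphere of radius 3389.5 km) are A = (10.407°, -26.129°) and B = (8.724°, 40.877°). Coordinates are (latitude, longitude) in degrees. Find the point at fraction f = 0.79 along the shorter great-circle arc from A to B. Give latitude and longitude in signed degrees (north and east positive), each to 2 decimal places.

Central angle δ = 1.1515 rad. Interpolating on the sphere with fraction f = 0.79:
P = [sin((1−f)δ)·A + sin(fδ)·B] / sin δ = 0.2622·A + 0.8642·B in Cartesian coordinates,
giving P = (0.8774, 0.4454, 0.1784), i.e. latitude 10.28°, longitude 26.92°.

10.28°, 26.92°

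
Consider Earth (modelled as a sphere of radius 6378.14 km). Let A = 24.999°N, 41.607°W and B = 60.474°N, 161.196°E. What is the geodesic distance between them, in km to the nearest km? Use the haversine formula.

In radians: φ₁ = 0.4363, φ₂ = 1.0555, Δλ = -157.197° = -2.7436 rad.
Haversine: a = sin²(Δφ/2) + cos φ₁ cos φ₂ sin²(Δλ/2) = 0.0928 + (0.9063)(0.4928)(0.9609) = 0.52201.
Central angle c = 2·arcsin(√a) = 1.61483 rad.
Distance = R·c = 6378.14 × 1.6148 ≈ 10300 km.

10300 km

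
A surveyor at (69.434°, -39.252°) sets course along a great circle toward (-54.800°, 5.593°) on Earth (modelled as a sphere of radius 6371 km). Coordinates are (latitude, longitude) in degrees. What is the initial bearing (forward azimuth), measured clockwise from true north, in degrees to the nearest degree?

Δλ = 44.845° = 0.7827 rad.
y = sin Δλ · cos φ₂ = (0.7052)(0.5764) = 0.4065
x = cos φ₁ sin φ₂ − sin φ₁ cos φ₂ cos Δλ = (0.3513)(-0.8171) − (0.9363)(0.5764)(0.7090) = -0.6697
θ = atan2(y, x) = 148.74°, so the bearing is 149°.

149°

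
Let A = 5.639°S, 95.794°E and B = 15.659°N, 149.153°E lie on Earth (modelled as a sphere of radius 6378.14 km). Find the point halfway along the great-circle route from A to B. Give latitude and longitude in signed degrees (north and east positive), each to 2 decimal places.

Central angle δ = 0.9940 rad. Interpolating on the sphere with fraction f = 0.5:
P = [sin((1−f)δ)·A + sin(fδ)·B] / sin δ = 0.5688·A + 0.5688·B in Cartesian coordinates,
giving P = (-0.5274, 0.8440, 0.0976), i.e. latitude 5.60°, longitude 122.00°.

5.60°, 122.00°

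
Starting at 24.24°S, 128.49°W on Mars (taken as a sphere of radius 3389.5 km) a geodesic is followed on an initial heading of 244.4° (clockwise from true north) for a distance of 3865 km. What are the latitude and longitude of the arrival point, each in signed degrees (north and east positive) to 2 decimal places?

-31.96°, 156.49°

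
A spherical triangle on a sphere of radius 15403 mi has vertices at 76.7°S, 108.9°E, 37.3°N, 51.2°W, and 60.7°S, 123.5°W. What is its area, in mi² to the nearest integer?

Side lengths (central angles): a = 1.9934, b = 0.6761, c = 2.4369 rad; semiperimeter s = 2.5532.
By l'Huilier's theorem, tan(E/4) = √[tan(s/2) tan((s−a)/2) tan((s−b)/2) tan((s−c)/2)], giving spherical excess E = 1.0720 rad.
Area = E·R² = 1.0720 × (15403)² ≈ 254324835 mi².

254324835 mi²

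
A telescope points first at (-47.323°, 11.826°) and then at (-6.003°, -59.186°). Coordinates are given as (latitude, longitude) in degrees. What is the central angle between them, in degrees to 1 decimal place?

With latitudes φ₁ = -47.323°, φ₂ = -6.003° and longitude difference Δλ = -71.012°:
Haversine: a = sin²(Δφ/2) + cos φ₁ cos φ₂ sin²(Δλ/2) = 0.1245 + (0.6779)(0.9945)(0.3373) = 0.35188.
Central angle c = 2·arcsin(√a) = 1.27005 rad.
So the angular separation is 72.8°.

72.8°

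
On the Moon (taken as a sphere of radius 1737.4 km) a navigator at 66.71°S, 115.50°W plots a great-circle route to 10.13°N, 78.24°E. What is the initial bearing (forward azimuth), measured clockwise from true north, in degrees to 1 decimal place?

196.1°

Δλ = -166.260° = -2.9018 rad.
y = sin Δλ · cos φ₂ = (-0.2375)(0.9844) = -0.2338
x = cos φ₁ sin φ₂ − sin φ₁ cos φ₂ cos Δλ = (0.3954)(0.1759) − (-0.9185)(0.9844)(-0.9714) = -0.8088
θ = atan2(y, x) = -163.88°; adding 360° gives 196.1°.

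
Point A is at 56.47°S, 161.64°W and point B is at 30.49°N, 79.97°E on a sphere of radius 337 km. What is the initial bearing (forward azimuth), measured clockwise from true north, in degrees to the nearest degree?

265°

Δλ = -118.390° = -2.0663 rad.
y = sin Δλ · cos φ₂ = (-0.8797)(0.8617) = -0.7581
x = cos φ₁ sin φ₂ − sin φ₁ cos φ₂ cos Δλ = (0.5524)(0.5074) − (-0.8336)(0.8617)(-0.4755) = -0.0613
θ = atan2(y, x) = -94.62°; adding 360° gives 265°.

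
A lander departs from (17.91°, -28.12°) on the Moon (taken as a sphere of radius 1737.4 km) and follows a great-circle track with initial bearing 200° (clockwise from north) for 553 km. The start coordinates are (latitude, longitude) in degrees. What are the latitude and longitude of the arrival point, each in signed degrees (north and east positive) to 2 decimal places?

Angular distance δ = d/R = 553/1737.4 = 0.31829 rad; initial bearing θ = 3.4907 rad.
sin φ₂ = sin φ₁ cos δ + cos φ₁ sin δ cos θ = (0.3075)(0.9498) + (0.9515)(0.3129)(-0.9397) = 0.0123, so φ₂ = 0.70°.
Δλ = atan2(sin θ sin δ cos φ₁, cos δ − sin φ₁ sin φ₂) = atan2(-0.1018, 0.9460) = -6.145°.
λ₂ = -28.120° − 6.145° = -34.26°.

0.70°, -34.26°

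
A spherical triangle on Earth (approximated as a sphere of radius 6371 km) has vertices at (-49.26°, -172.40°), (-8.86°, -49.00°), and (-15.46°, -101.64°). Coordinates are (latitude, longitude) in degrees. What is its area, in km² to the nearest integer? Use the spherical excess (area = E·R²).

23014081 km²

Side lengths (central angles): a = 0.9034, b = 1.1492, c = 1.8114 rad; semiperimeter s = 1.9320.
By l'Huilier's theorem, tan(E/4) = √[tan(s/2) tan((s−a)/2) tan((s−b)/2) tan((s−c)/2)], giving spherical excess E = 0.5670 rad.
Area = E·R² = 0.5670 × (6371)² ≈ 23014081 km².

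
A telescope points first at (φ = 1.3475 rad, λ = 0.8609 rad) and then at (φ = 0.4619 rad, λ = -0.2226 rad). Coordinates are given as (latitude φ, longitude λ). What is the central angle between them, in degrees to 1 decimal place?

58.2°

With latitudes φ₁ = 77.206°, φ₂ = 26.465° and longitude difference Δλ = -62.080°:
Haversine: a = sin²(Δφ/2) + cos φ₁ cos φ₂ sin²(Δλ/2) = 0.1836 + (0.2214)(0.8952)(0.2659) = 0.23630.
Central angle c = 2·arcsin(√a) = 1.01525 rad.
So the angular separation is 58.2°.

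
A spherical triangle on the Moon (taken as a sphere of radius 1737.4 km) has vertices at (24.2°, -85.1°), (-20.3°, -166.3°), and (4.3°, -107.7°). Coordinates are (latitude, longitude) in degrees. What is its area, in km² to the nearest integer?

370501 km²

Side lengths (central angles): a = 1.0914, b = 0.5147, c = 1.5821 rad; semiperimeter s = 1.5941.
By l'Huilier's theorem, tan(E/4) = √[tan(s/2) tan((s−a)/2) tan((s−b)/2) tan((s−c)/2)], giving spherical excess E = 0.1227 rad.
Area = E·R² = 0.1227 × (1737.4)² ≈ 370501 km².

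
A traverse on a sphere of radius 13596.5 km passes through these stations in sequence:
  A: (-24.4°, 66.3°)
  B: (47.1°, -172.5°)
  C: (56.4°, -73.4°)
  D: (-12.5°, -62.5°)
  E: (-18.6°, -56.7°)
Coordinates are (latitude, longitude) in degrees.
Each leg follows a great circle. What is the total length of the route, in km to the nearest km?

62399 km

Leg A→B: central angle 2.2443 rad, distance 30515.0 km.
Leg B→C: central angle 0.9877 rad, distance 13429.9 km.
Leg C→D: central angle 1.2130 rad, distance 16492.0 km.
Leg D→E: central angle 0.1443 rad, distance 1962.5 km.
Total: 30515.0 + 13429.9 + 16492.0 + 1962.5 ≈ 62399 km.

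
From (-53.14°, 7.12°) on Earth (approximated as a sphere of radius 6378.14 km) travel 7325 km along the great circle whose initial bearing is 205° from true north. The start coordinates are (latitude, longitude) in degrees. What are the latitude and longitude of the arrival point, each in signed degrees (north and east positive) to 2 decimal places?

-55.47°, -130.03°

Angular distance δ = d/R = 7325/6378.14 = 1.14845 rad; initial bearing θ = 3.5779 rad.
sin φ₂ = sin φ₁ cos δ + cos φ₁ sin δ cos θ = (-0.8001)(0.4099) + (0.5999)(0.9121)(-0.9063) = -0.8238, so φ₂ = -55.47°.
Δλ = atan2(sin θ sin δ cos φ₁, cos δ − sin φ₁ sin φ₂) = atan2(-0.2312, -0.2493) = -137.149°.
λ₂ = 7.120° − 137.149° = -130.03°.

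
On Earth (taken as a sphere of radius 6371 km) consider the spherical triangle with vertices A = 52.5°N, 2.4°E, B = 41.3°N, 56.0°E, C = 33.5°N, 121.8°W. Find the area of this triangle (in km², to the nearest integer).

21678221 km²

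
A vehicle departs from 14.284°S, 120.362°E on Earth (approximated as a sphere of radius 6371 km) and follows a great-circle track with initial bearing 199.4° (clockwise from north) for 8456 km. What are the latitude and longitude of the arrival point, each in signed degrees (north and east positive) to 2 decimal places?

Angular distance δ = d/R = 8456/6371 = 1.32726 rad; initial bearing θ = 3.4802 rad.
sin φ₂ = sin φ₁ cos δ + cos φ₁ sin δ cos θ = (-0.2467)(0.2411) + (0.9691)(0.9705)(-0.9432) = -0.9466, so φ₂ = -71.19°.
Δλ = atan2(sin θ sin δ cos φ₁, cos δ − sin φ₁ sin φ₂) = atan2(-0.3124, 0.0076) = -88.610°.
λ₂ = 120.362° − 88.610° = 31.75°.

-71.19°, 31.75°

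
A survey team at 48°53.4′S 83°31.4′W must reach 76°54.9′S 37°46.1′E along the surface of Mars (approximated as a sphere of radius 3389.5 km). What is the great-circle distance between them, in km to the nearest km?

With latitudes φ₁ = -48.890°, φ₂ = -76.915° and longitude difference Δλ = 121.292°:
cos c = sin φ₁ sin φ₂ + cos φ₁ cos φ₂ cos Δλ = (-0.7534)(-0.9740) + (0.6575)(0.2264)(-0.5194) = 0.65657,
so c = arccos(0.65657) = 0.85453 rad.
Distance = R·c = 3389.5 × 0.8545 ≈ 2896 km.

2896 km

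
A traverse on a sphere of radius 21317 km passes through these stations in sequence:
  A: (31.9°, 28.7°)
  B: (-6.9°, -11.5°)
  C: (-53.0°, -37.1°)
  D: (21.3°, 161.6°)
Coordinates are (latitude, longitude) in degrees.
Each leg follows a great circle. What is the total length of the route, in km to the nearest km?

Leg A→B: central angle 0.9517 rad, distance 20288.4 km.
Leg B→C: central angle 0.8831 rad, distance 18825.3 km.
Leg C→D: central angle 2.5343 rad, distance 54024.3 km.
Total: 20288.4 + 18825.3 + 54024.3 ≈ 93138 km.

93138 km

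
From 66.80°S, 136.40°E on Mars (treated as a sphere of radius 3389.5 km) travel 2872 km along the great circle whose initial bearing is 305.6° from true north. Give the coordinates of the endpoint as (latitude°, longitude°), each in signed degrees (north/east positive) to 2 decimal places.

-25.89°, 93.76°

Angular distance δ = d/R = 2872/3389.5 = 0.84732 rad; initial bearing θ = 5.3337 rad.
sin φ₂ = sin φ₁ cos δ + cos φ₁ sin δ cos θ = (-0.9191)(0.6620) + (0.3939)(0.7495)(0.5821) = -0.4366, so φ₂ = -25.89°.
Δλ = atan2(sin θ sin δ cos φ₁, cos δ − sin φ₁ sin φ₂) = atan2(-0.2401, 0.2607) = -42.640°.
λ₂ = 136.400° − 42.640° = 93.76°.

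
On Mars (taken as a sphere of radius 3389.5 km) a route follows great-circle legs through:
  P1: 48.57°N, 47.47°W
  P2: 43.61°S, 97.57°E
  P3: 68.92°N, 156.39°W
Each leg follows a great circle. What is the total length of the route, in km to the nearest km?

17225 km

Leg P1→P2: central angle 2.7136 rad, distance 9197.8 km.
Leg P2→P3: central angle 2.3682 rad, distance 8027.0 km.
Total: 9197.8 + 8027.0 ≈ 17225 km.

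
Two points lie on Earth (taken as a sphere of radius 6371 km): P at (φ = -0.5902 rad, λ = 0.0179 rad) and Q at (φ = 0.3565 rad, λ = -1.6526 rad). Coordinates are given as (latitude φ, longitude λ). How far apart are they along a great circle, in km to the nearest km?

Let φ₁ = -0.5902 rad, φ₂ = 0.3565 rad, and Δλ = -1.6705 rad.
Haversine: a = sin²(Δφ/2) + cos φ₁ cos φ₂ sin²(Δλ/2) = 0.2078 + (0.8308)(0.9371)(0.5498) = 0.63586.
Central angle c = 2·arcsin(√a) = 1.84598 rad.
Distance = R·c = 6371 × 1.8460 ≈ 11761 km.

11761 km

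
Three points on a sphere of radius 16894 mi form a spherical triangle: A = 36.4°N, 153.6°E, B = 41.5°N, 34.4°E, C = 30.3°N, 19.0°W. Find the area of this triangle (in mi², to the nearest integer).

Side lengths (central angles): a = 0.7672, b = 1.9712, c = 1.4715 rad; semiperimeter s = 2.1049.
By l'Huilier's theorem, tan(E/4) = √[tan(s/2) tan((s−a)/2) tan((s−b)/2) tan((s−c)/2)], giving spherical excess E = 0.6908 rad.
Area = E·R² = 0.6908 × (16894)² ≈ 197154635 mi².

197154635 mi²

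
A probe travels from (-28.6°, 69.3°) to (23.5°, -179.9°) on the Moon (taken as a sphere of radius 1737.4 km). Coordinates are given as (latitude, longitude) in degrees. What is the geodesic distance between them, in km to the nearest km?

3593 km

In radians: φ₁ = -0.4992, φ₂ = 0.4102, Δλ = 110.800° = 1.9338 rad.
Haversine: a = sin²(Δφ/2) + cos φ₁ cos φ₂ sin²(Δλ/2) = 0.1929 + (0.8780)(0.9171)(0.6776) = 0.73840.
Central angle c = 2·arcsin(√a) = 2.06780 rad.
Distance = R·c = 1737.4 × 2.0678 ≈ 3593 km.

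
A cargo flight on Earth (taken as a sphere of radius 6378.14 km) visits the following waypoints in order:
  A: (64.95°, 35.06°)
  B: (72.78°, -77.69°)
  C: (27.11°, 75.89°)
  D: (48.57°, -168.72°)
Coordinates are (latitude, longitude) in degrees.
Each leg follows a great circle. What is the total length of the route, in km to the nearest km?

Leg A→B: central angle 0.6149 rad, distance 3921.6 km.
Leg B→C: central angle 1.3702 rad, distance 8739.2 km.
Leg C→D: central angle 1.4816 rad, distance 9449.6 km.
Total: 3921.6 + 8739.2 + 9449.6 ≈ 22110 km.

22110 km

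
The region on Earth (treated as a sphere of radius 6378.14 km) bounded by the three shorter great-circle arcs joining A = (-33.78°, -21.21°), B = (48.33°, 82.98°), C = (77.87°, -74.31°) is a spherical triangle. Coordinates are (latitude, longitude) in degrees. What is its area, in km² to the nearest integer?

66858020 km²

Side lengths (central angles): a = 0.9255, b = 2.0250, c = 2.1541 rad; semiperimeter s = 2.5523.
By l'Huilier's theorem, tan(E/4) = √[tan(s/2) tan((s−a)/2) tan((s−b)/2) tan((s−c)/2)], giving spherical excess E = 1.6435 rad.
Area = E·R² = 1.6435 × (6378.14)² ≈ 66858020 km².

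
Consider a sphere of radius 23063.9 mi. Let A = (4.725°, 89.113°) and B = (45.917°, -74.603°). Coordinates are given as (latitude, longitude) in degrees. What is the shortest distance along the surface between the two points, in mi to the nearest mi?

Let φ₁ = 0.0825 rad, φ₂ = 0.8014 rad, and Δλ = -2.8574 rad.
cos c = sin φ₁ sin φ₂ + cos φ₁ cos φ₂ cos Δλ = (0.0824)(0.7183) + (0.9966)(0.6957)(-0.9599) = -0.60635,
so c = arccos(-0.60635) = 2.22226 rad.
Distance = R·c = 23063.9 × 2.2223 ≈ 51254 mi.

51254 mi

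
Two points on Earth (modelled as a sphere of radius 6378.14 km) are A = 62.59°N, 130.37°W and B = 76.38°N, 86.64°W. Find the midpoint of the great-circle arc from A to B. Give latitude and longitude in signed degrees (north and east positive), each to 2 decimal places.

The central angle between A and B is δ = 0.3449 rad.
With f = 0.5, the slerp weights are sin((1−f)δ)/sin δ = 0.5075 and sin(fδ)/sin δ = 0.5075.
Weighted sum of the unit vectors: (0.5075)·(-0.2982,-0.3507,0.8877) + (0.5075)·(0.0138,-0.2351,0.9719) = (-0.1443, -0.2973, 0.9438).
Converting back: φ = atan2(z, √(x²+y²)) = 70.70°, λ = atan2(y, x) = -115.89°.

70.70°, -115.89°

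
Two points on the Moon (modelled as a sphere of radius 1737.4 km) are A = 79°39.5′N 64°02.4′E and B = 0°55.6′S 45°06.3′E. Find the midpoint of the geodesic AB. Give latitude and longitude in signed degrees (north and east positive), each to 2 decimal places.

39.56°, 47.96°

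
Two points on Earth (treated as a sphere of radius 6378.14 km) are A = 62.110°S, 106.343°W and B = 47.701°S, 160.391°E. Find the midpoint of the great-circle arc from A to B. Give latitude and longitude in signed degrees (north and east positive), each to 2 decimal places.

-63.84°, -163.76°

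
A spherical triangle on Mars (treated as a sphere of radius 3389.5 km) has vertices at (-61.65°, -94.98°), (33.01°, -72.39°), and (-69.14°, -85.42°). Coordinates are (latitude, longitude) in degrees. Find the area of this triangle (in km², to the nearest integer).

Side lengths (central angles): a = 1.7907, b = 0.1477, c = 1.6828 rad; semiperimeter s = 1.8106.
By l'Huilier's theorem, tan(E/4) = √[tan(s/2) tan((s−a)/2) tan((s−b)/2) tan((s−c)/2)], giving spherical excess E = 0.1192 rad.
Area = E·R² = 0.1192 × (3389.5)² ≈ 1369224 km².

1369224 km²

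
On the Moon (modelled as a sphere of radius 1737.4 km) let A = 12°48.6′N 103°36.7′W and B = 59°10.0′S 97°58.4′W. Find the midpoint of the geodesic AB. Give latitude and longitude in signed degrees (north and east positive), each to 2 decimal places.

-23.20°, -101.67°

The central angle between A and B is δ = 1.2588 rad.
With f = 0.5, the slerp weights are sin((1−f)δ)/sin δ = 0.6185 and sin(fδ)/sin δ = 0.6185.
Weighted sum of the unit vectors: (0.6185)·(-0.2295,-0.9477,0.2217) + (0.6185)·(-0.0711,-0.5076,-0.8587) = (-0.1859, -0.9001, -0.3940).
Converting back: φ = atan2(z, √(x²+y²)) = -23.20°, λ = atan2(y, x) = -101.67°.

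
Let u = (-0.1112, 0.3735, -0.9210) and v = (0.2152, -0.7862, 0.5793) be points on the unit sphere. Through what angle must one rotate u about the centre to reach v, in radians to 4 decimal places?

u·v = -0.8511; |u| = 1.0001, |v| = 1.0000.
cos θ = (u·v)/(|u||v|) = -0.8511, so θ = 2.5888 rad.

2.5888 rad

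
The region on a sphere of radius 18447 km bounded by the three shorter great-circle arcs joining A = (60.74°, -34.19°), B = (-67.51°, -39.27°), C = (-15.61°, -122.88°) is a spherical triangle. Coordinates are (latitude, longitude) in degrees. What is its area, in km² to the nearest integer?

703978761 km²

Side lengths (central angles): a = 1.2770, b = 1.7967, c = 2.2393 rad; semiperimeter s = 2.6565.
By l'Huilier's theorem, tan(E/4) = √[tan(s/2) tan((s−a)/2) tan((s−b)/2) tan((s−c)/2)], giving spherical excess E = 2.0688 rad.
Area = E·R² = 2.0688 × (18447)² ≈ 703978761 km².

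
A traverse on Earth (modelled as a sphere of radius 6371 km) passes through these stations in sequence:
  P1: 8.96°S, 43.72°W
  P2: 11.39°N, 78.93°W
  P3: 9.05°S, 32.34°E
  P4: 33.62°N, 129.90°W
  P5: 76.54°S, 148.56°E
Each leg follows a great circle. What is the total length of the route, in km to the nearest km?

47160 km

Leg P1→P2: central angle 0.7068 rad, distance 4503.2 km.
Leg P2→P3: central angle 1.9630 rad, distance 12506.5 km.
Leg P3→P4: central angle 2.6265 rad, distance 16733.6 km.
Leg P4→P5: central angle 2.1059 rad, distance 13416.9 km.
Total: 4503.2 + 12506.5 + 16733.6 + 13416.9 ≈ 47160 km.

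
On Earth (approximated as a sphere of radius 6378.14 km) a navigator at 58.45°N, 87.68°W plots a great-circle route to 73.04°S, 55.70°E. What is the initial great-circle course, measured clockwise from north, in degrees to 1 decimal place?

Δλ = 143.380° = 2.5025 rad.
y = sin Δλ · cos φ₂ = (0.5965)(0.2917) = 0.1740
x = cos φ₁ sin φ₂ − sin φ₁ cos φ₂ cos Δλ = (0.5232)(-0.9565) − (0.8522)(0.2917)(-0.8026) = -0.3010
θ = atan2(y, x) = 149.97°, so the bearing is 150.0°.

150.0°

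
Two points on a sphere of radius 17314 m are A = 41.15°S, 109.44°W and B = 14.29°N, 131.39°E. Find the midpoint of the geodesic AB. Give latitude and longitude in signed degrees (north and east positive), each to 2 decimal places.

-24.76°, 178.91°

Central angle δ = 2.1154 rad. Interpolating on the sphere with fraction f = 0.5:
P = [sin((1−f)δ)·A + sin(fδ)·B] / sin δ = 1.0186·A + 1.0186·B in Cartesian coordinates,
giving P = (-0.9079, 0.0173, -0.4188), i.e. latitude -24.76°, longitude 178.91°.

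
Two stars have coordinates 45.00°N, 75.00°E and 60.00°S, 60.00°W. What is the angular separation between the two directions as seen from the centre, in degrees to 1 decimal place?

149.6°

With latitudes φ₁ = 45.000°, φ₂ = -60.000° and longitude difference Δλ = -135.000°:
Haversine: a = sin²(Δφ/2) + cos φ₁ cos φ₂ sin²(Δλ/2) = 0.6294 + (0.7071)(0.5000)(0.8536) = 0.93119.
Central angle c = 2·arcsin(√a) = 2.61073 rad.
So the angular separation is 149.6°.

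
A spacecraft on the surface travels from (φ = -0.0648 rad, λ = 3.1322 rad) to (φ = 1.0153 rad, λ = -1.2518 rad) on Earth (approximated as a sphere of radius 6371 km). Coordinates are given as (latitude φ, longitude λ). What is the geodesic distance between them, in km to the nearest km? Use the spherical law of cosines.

In radians: φ₁ = -0.0648, φ₂ = 1.0153, Δλ = 108.815° = 1.8992 rad.
cos c = sin φ₁ sin φ₂ + cos φ₁ cos φ₂ cos Δλ = (-0.0648)(0.8496) + (0.9979)(0.5274)(-0.3225) = -0.22475,
so c = arccos(-0.22475) = 1.79748 rad.
Distance = R·c = 6371 × 1.7975 ≈ 11452 km.

11452 km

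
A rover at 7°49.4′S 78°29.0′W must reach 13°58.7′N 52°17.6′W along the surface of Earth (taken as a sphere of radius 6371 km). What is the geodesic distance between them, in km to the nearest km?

3772 km

In radians: φ₁ = -0.1365, φ₂ = 0.2440, Δλ = 26.190° = 0.4571 rad.
cos c = sin φ₁ sin φ₂ + cos φ₁ cos φ₂ cos Δλ = (-0.1361)(0.2416) + (0.9907)(0.9704)(0.8973) = 0.82978,
so c = arccos(0.82978) = 0.59209 rad.
Distance = R·c = 6371 × 0.5921 ≈ 3772 km.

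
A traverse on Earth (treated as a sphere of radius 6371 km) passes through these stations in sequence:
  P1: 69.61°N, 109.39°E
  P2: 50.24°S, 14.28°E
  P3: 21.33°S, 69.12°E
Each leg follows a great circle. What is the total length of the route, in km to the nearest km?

21044 km

Leg P1→P2: central angle 2.4045 rad, distance 15318.9 km.
Leg P2→P3: central angle 0.8986 rad, distance 5725.1 km.
Total: 15318.9 + 5725.1 ≈ 21044 km.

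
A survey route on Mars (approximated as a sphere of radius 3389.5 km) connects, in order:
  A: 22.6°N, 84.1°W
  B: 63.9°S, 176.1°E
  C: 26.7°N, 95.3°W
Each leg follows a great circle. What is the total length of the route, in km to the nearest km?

Leg A→B: central angle 1.9979 rad, distance 6771.9 km.
Leg B→C: central angle 1.9757 rad, distance 6696.5 km.
Total: 6771.9 + 6696.5 ≈ 13468 km.

13468 km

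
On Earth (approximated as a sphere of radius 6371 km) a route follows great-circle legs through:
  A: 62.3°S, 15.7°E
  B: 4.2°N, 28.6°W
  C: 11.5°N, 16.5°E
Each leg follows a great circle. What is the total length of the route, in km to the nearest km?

13314 km

Leg A→B: central angle 1.3006 rad, distance 8286.0 km.
Leg B→C: central angle 0.7892 rad, distance 5027.7 km.
Total: 8286.0 + 5027.7 ≈ 13314 km.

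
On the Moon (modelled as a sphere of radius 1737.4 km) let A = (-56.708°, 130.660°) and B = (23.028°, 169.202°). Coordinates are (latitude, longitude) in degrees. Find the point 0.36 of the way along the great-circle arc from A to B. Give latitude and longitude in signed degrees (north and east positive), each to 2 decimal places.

-29.03°, 150.45°

The central angle between A and B is δ = 1.5026 rad.
With f = 0.36, the slerp weights are sin((1−f)δ)/sin δ = 0.8221 and sin(fδ)/sin δ = 0.5161.
Weighted sum of the unit vectors: (0.8221)·(-0.3577,0.4164,-0.8359) + (0.5161)·(-0.9040,0.1724,0.3912) = (-0.7606, 0.4313, -0.4852).
Converting back: φ = atan2(z, √(x²+y²)) = -29.03°, λ = atan2(y, x) = 150.45°.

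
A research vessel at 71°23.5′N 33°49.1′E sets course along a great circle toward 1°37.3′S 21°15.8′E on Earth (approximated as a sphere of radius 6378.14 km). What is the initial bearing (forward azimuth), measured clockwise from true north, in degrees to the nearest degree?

With φ₁ = 1.2460, φ₂ = -0.0283, Δλ = -0.2191 rad, the forward-azimuth formula gives
θ = atan2( sin Δλ cos φ₂ , cos φ₁ sin φ₂ − sin φ₁ cos φ₂ cos Δλ ) = atan2(-0.2173, -0.9337) = -166.90°.
Adding 360° brings this into [0°, 360°): 193°.

193°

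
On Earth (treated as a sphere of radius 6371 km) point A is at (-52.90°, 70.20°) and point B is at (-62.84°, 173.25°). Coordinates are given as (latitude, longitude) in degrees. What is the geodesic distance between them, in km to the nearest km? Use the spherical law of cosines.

5521 km

With latitudes φ₁ = -52.900°, φ₂ = -62.840° and longitude difference Δλ = 103.050°:
cos c = sin φ₁ sin φ₂ + cos φ₁ cos φ₂ cos Δλ = (-0.7976)(-0.8897) + (0.6032)(0.4565)(-0.2258) = 0.64746,
so c = arccos(0.64746) = 0.86654 rad.
Distance = R·c = 6371 × 0.8665 ≈ 5521 km.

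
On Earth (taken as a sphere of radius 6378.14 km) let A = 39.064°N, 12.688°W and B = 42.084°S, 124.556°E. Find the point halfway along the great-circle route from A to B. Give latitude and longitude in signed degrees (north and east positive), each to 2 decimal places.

-4.13°, 52.63°

Central angle δ = 2.5782 rad. Interpolating on the sphere with fraction f = 0.5:
P = [sin((1−f)δ)·A + sin(fδ)·B] / sin δ = 1.7988·A + 1.7988·B in Cartesian coordinates,
giving P = (0.6053, 0.7927, -0.0720), i.e. latitude -4.13°, longitude 52.63°.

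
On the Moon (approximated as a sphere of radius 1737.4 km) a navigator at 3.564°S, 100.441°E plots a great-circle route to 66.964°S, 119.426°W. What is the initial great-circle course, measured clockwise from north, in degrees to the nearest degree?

Δλ = 140.133° = 2.4458 rad.
y = sin Δλ · cos φ₂ = (0.6410)(0.3913) = 0.2508
x = cos φ₁ sin φ₂ − sin φ₁ cos φ₂ cos Δλ = (0.9981)(-0.9203) − (-0.0622)(0.3913)(-0.7675) = -0.9371
θ = atan2(y, x) = 165.02°, so the bearing is 165°.

165°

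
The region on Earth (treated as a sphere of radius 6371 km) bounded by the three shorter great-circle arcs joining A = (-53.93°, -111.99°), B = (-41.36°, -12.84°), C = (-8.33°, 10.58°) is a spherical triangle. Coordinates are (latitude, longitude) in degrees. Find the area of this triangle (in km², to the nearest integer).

897628 km²

Side lengths (central angles): a = 0.6806, b = 1.7686, c = 1.0885 rad; semiperimeter s = 1.7688.
By l'Huilier's theorem, tan(E/4) = √[tan(s/2) tan((s−a)/2) tan((s−b)/2) tan((s−c)/2)], giving spherical excess E = 0.0221 rad.
Area = E·R² = 0.0221 × (6371)² ≈ 897628 km².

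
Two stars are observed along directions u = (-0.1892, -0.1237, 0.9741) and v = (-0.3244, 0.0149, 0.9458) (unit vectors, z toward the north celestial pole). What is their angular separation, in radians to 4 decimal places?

u·v = 0.9808; |u| = 1.0000, |v| = 1.0000.
cos θ = (u·v)/(|u||v|) = 0.9809, so θ = 0.1960 rad.

0.1960 rad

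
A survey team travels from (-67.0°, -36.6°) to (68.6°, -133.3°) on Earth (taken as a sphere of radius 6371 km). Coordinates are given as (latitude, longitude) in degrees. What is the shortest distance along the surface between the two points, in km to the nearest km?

16778 km

Let φ₁ = -1.1694 rad, φ₂ = 1.1973 rad, and Δλ = -1.6877 rad.
Haversine: a = sin²(Δφ/2) + cos φ₁ cos φ₂ sin²(Δλ/2) = 0.8572 + (0.3907)(0.3649)(0.5583) = 0.93684.
Central angle c = 2·arcsin(√a) = 2.63350 rad.
Distance = R·c = 6371 × 2.6335 ≈ 16778 km.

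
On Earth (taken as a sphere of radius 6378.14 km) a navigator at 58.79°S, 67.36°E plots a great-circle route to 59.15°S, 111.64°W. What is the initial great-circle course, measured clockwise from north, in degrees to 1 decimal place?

180.6°

Δλ = -179.000° = -3.1241 rad.
y = sin Δλ · cos φ₂ = (-0.0175)(0.5128) = -0.0089
x = cos φ₁ sin φ₂ − sin φ₁ cos φ₂ cos Δλ = (0.5182)(-0.8585) − (-0.8553)(0.5128)(-0.9998) = -0.8834
θ = atan2(y, x) = -179.42°; adding 360° gives 180.6°.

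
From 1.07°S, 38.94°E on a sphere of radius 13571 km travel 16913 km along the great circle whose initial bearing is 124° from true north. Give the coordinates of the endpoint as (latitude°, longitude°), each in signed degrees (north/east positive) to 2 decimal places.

Angular distance δ = d/R = 16913/13571 = 1.24626 rad; initial bearing θ = 2.1642 rad.
sin φ₂ = sin φ₁ cos δ + cos φ₁ sin δ cos θ = (-0.0187)(0.3189) + (0.9998)(0.9478)(-0.5592) = -0.5359, so φ₂ = -32.40°.
Δλ = atan2(sin θ sin δ cos φ₁, cos δ − sin φ₁ sin φ₂) = atan2(0.7856, 0.3089) = 68.538°.
λ₂ = 38.940° + 68.538° = 107.48°.

-32.40°, 107.48°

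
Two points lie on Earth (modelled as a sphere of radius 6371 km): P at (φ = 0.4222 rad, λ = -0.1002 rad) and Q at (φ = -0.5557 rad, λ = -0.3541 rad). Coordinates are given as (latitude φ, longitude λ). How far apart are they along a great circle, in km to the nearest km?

6419 km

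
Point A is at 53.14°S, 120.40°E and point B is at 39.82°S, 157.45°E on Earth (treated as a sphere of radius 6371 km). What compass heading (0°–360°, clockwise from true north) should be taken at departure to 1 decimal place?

Δλ = 37.050° = 0.6466 rad.
y = sin Δλ · cos φ₂ = (0.6025)(0.7681) = 0.4628
x = cos φ₁ sin φ₂ − sin φ₁ cos φ₂ cos Δλ = (0.5999)(-0.6404) − (-0.8001)(0.7681)(0.7981) = 0.1063
θ = atan2(y, x) = 77.06°, so the bearing is 77.1°.

77.1°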